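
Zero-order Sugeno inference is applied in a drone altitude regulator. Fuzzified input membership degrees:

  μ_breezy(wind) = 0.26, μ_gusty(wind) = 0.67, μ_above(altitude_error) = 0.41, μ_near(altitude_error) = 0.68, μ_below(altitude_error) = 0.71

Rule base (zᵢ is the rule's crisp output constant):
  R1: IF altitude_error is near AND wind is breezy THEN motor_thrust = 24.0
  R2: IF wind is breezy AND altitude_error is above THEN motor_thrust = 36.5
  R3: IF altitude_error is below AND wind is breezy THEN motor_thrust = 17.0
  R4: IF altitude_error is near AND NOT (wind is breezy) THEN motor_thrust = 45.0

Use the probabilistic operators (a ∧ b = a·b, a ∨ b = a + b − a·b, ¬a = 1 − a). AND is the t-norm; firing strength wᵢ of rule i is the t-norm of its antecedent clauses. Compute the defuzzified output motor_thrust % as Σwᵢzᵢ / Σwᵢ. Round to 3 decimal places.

34.922

R1 (z=24.0): near=0.68, breezy=0.26; AND[a·b] → w = 0.1768
R2 (z=36.5): breezy=0.26, above=0.41; AND[a·b] → w = 0.1066
R3 (z=17.0): below=0.71, breezy=0.26; AND[a·b] → w = 0.1846
R4 (z=45.0): near=0.68, ¬breezy=1−0.26=0.74; AND[a·b] → w = 0.5032
Weighted average = (0.1768·24.0 + 0.1066·36.5 + 0.1846·17.0 + 0.5032·45.0) / (0.1768 + 0.1066 + 0.1846 + 0.5032)
  = 33.9163 / 0.9712 = 34.922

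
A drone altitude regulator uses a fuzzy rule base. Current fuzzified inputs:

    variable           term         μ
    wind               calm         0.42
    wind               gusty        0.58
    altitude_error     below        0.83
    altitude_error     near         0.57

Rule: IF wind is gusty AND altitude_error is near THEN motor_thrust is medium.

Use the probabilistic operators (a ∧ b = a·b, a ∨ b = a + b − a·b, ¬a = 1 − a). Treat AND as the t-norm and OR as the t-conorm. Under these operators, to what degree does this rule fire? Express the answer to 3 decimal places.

0.331

firing strength: gusty=0.58, near=0.57; AND[a·b] → w = 0.3306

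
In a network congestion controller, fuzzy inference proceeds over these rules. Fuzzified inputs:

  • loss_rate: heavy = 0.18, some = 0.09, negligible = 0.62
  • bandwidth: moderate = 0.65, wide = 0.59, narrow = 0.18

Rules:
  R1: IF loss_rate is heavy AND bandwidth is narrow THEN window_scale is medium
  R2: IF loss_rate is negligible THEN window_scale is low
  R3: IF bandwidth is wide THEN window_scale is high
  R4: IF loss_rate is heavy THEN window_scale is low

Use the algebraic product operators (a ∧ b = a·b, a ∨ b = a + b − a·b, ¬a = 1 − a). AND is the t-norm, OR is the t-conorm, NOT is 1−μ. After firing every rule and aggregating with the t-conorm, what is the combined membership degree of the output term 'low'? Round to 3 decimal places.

R1: heavy=0.18, narrow=0.18; AND[a·b] → w = 0.0324
R2: negligible=0.62 → w = 0.6200
R3: wide=0.59 → w = 0.5900
R4: heavy=0.18 → w = 0.1800
Rules with consequent 'low': {R2, R4} → strengths 0.6200, 0.1800
Aggregate via t-conorm [a + b − a·b]: 0.6884

0.688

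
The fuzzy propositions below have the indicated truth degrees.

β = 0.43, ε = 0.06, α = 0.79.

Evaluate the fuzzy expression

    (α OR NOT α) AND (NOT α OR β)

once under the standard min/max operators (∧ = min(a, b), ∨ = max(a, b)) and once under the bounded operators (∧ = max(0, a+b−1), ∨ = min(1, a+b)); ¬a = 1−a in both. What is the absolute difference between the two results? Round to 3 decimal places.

Under standard min/max:
  NOT α = 1 − 0.79 = 0.21
  α OR NOT α = max(a, b) on (0.79, 0.21) = 0.79
  NOT α = 1 − 0.79 = 0.21
  NOT α OR β = max(a, b) on (0.21, 0.43) = 0.43
  (α OR NOT α) AND (NOT α OR β) = min(a, b) on (0.79, 0.43) = 0.43
  → value = 0.4300
Under bounded:
  NOT α = 1 − 0.79 = 0.21
  α OR NOT α = min(1, a+b) on (0.79, 0.21) = 1.00
  NOT α = 1 − 0.79 = 0.21
  NOT α OR β = min(1, a+b) on (0.21, 0.43) = 0.64
  (α OR NOT α) AND (NOT α OR β) = max(0, a+b−1) on (1.00, 0.64) = 0.64
  → value = 0.6400
|0.4300 − 0.6400| = 0.210

0.210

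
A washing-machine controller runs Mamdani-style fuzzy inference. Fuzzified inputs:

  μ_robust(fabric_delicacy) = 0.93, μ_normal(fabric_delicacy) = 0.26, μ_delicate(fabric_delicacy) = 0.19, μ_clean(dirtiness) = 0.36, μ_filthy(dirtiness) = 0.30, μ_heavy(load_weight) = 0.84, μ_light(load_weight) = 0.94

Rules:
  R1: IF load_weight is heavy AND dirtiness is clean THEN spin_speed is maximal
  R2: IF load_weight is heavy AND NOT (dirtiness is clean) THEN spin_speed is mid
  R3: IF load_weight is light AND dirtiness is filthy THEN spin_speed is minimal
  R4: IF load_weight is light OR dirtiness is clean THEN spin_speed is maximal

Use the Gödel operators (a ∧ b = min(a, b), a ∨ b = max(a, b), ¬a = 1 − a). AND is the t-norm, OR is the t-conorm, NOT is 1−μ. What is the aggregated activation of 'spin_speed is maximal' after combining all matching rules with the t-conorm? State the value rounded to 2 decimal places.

0.94

R1: heavy=0.84, clean=0.36; AND[min(a, b)] → w = 0.36
R2: heavy=0.84, ¬clean=1−0.36=0.64; AND[min(a, b)] → w = 0.64
R3: light=0.94, filthy=0.30; AND[min(a, b)] → w = 0.30
R4: light=0.94, clean=0.36; OR[max(a, b)] → w = 0.94
Rules with consequent 'maximal': {R1, R4} → strengths 0.36, 0.94
Aggregate via t-conorm [max(a, b)]: 0.94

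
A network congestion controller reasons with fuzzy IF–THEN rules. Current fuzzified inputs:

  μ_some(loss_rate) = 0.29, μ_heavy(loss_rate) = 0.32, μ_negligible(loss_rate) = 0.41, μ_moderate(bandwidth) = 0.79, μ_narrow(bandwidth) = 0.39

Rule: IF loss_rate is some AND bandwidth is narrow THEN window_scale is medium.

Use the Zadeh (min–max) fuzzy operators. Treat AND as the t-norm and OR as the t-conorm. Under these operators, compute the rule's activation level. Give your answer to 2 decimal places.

0.29

firing strength: some=0.29, narrow=0.39; AND[min(a, b)] → w = 0.29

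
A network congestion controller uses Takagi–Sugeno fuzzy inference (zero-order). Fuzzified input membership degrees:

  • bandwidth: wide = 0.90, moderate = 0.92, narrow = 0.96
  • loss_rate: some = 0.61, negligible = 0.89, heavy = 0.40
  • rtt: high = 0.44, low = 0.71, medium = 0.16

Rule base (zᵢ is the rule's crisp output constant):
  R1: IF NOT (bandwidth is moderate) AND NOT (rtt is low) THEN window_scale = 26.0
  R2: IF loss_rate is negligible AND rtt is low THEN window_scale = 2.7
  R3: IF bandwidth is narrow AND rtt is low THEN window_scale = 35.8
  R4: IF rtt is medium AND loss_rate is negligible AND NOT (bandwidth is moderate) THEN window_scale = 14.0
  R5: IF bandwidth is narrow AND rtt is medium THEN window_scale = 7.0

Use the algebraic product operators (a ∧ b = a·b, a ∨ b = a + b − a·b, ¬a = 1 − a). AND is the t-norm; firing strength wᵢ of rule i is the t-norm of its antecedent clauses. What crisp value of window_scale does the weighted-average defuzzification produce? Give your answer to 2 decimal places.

R1 (z=26.0): ¬moderate=1−0.92=0.08, ¬low=1−0.71=0.29; AND[a·b] → w = 0.0232
R2 (z=2.7): negligible=0.89, low=0.71; AND[a·b] → w = 0.6319
R3 (z=35.8): narrow=0.96, low=0.71; AND[a·b] → w = 0.6816
R4 (z=14.0): medium=0.16, negligible=0.89, ¬moderate=1−0.92=0.08; AND[a·b] → w = 0.0114
R5 (z=7.0): narrow=0.96, medium=0.16; AND[a·b] → w = 0.1536
Weighted average = (0.0232·26.0 + 0.6319·2.7 + 0.6816·35.8 + 0.0114·14.0 + 0.1536·7.0) / (0.0232 + 0.6319 + 0.6816 + 0.0114 + 0.1536)
  = 27.9453 / 1.5017 = 18.61

18.61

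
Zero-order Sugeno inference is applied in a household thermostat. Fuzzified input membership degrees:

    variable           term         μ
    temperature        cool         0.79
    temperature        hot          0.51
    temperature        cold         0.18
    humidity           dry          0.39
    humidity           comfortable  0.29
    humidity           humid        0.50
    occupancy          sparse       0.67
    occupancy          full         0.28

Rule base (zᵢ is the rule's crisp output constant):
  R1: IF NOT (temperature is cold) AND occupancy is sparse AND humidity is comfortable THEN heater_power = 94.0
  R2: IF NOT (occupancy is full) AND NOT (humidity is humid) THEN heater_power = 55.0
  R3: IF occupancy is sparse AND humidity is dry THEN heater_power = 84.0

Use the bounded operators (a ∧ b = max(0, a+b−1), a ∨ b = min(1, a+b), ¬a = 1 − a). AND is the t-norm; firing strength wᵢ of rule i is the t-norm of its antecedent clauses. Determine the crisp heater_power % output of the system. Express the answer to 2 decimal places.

R1 (z=94.0): ¬cold=1−0.18=0.82, sparse=0.67, comfortable=0.29; AND[max(0, a+b−1)] → w = 0.00
R2 (z=55.0): ¬full=1−0.28=0.72, ¬humid=1−0.50=0.50; AND[max(0, a+b−1)] → w = 0.22
R3 (z=84.0): sparse=0.67, dry=0.39; AND[max(0, a+b−1)] → w = 0.06
Weighted average = (0.00·94.0 + 0.22·55.0 + 0.06·84.0) / (0.00 + 0.22 + 0.06)
  = 17.1400 / 0.2800 = 61.21

61.21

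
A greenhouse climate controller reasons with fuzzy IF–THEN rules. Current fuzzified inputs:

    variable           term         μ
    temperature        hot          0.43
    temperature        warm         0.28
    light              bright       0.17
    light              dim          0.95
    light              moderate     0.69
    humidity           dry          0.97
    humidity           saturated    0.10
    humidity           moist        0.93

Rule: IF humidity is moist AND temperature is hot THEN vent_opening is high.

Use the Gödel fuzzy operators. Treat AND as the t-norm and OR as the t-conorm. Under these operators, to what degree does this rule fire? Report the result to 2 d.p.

0.43

firing strength: moist=0.93, hot=0.43; AND[min(a, b)] → w = 0.43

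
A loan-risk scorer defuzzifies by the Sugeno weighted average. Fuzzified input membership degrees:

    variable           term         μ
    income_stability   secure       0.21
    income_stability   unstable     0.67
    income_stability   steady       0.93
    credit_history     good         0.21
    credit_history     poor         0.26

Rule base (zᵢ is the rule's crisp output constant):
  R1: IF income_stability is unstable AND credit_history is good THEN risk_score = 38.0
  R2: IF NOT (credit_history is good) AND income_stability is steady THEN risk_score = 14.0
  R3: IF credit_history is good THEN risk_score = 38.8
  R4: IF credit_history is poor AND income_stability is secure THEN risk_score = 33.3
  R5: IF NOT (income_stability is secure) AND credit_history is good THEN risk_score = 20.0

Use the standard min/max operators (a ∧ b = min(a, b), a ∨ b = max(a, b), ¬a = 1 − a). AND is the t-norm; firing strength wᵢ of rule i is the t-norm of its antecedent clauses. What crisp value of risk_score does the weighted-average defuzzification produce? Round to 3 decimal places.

R1 (z=38.0): unstable=0.67, good=0.21; AND[min(a, b)] → w = 0.21
R2 (z=14.0): ¬good=1−0.21=0.79, steady=0.93; AND[min(a, b)] → w = 0.79
R3 (z=38.8): good=0.21 → w = 0.21
R4 (z=33.3): poor=0.26, secure=0.21; AND[min(a, b)] → w = 0.21
R5 (z=20.0): ¬secure=1−0.21=0.79, good=0.21; AND[min(a, b)] → w = 0.21
Weighted average = (0.21·38.0 + 0.79·14.0 + 0.21·38.8 + 0.21·33.3 + 0.21·20.0) / (0.21 + 0.79 + 0.21 + 0.21 + 0.21)
  = 38.3810 / 1.6300 = 23.547

23.547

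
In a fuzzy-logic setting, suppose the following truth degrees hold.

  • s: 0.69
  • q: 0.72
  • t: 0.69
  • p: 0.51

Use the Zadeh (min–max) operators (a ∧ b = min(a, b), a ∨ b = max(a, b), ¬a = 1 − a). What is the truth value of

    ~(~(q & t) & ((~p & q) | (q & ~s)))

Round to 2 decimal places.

q & t = min(a, b) on (0.72, 0.69) = 0.69
~(q & t) = 1 − 0.69 = 0.31
~p = 1 − 0.51 = 0.49
~p & q = min(a, b) on (0.49, 0.72) = 0.49
~s = 1 − 0.69 = 0.31
q & ~s = min(a, b) on (0.72, 0.31) = 0.31
(~p & q) | (q & ~s) = max(a, b) on (0.49, 0.31) = 0.49
~(q & t) & ((~p & q) | (q & ~s)) = min(a, b) on (0.31, 0.49) = 0.31
~(~(q & t) & ((~p & q) | (q & ~s))) = 1 − 0.31 = 0.69

0.69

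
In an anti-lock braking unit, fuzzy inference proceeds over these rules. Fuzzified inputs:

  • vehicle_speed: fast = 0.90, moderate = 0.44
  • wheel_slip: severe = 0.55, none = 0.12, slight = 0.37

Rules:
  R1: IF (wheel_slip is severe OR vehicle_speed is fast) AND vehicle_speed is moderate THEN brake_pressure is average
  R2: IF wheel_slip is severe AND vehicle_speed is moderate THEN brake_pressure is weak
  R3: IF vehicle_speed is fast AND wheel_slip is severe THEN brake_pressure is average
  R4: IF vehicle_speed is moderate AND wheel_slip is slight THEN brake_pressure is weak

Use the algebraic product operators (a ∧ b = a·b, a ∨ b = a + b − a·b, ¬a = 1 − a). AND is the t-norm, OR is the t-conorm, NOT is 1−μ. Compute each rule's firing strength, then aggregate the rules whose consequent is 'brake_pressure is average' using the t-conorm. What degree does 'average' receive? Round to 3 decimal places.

R1: (severe=0.55 OR fast=0.90) = 0.9550; AND[a·b] with moderate=0.44 → w = 0.4202
R2: severe=0.55, moderate=0.44; AND[a·b] → w = 0.2420
R3: fast=0.90, severe=0.55; AND[a·b] → w = 0.4950
R4: moderate=0.44, slight=0.37; AND[a·b] → w = 0.1628
Rules with consequent 'average': {R1, R3} → strengths 0.4202, 0.4950
Aggregate via t-conorm [a + b − a·b]: 0.7072

0.707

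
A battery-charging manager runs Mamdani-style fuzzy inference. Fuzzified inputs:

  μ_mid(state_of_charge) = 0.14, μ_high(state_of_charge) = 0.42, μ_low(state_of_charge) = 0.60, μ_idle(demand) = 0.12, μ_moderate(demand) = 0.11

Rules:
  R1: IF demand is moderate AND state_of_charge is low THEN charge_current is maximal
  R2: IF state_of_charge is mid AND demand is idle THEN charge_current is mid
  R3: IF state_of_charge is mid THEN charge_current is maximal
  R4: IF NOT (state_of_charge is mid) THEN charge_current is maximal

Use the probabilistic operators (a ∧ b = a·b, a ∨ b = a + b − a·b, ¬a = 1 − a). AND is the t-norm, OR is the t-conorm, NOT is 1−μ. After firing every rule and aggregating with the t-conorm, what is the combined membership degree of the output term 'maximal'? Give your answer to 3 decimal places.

0.888

R1: moderate=0.11, low=0.60; AND[a·b] → w = 0.0660
R2: mid=0.14, idle=0.12; AND[a·b] → w = 0.0168
R3: mid=0.14 → w = 0.1400
R4: ¬mid=1−0.14=0.86 → w = 0.8600
Rules with consequent 'maximal': {R1, R3, R4} → strengths 0.0660, 0.1400, 0.8600
Aggregate via t-conorm [a + b − a·b]: 0.8875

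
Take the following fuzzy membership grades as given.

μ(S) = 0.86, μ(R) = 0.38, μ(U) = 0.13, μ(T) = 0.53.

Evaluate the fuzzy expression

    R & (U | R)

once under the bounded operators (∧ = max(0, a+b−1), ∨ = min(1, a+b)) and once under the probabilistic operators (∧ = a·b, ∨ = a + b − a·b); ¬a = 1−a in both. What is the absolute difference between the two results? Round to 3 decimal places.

Under bounded:
  U | R = min(1, a+b) on (0.13, 0.38) = 0.51
  R & (U | R) = max(0, a+b−1) on (0.38, 0.51) = 0.00
  → value = 0.0000
Under probabilistic:
  U | R = a + b − a·b on (0.1300, 0.3800) = 0.4606
  R & (U | R) = a·b on (0.3800, 0.4606) = 0.1750
  → value = 0.1750
|0.0000 − 0.1750| = 0.175

0.175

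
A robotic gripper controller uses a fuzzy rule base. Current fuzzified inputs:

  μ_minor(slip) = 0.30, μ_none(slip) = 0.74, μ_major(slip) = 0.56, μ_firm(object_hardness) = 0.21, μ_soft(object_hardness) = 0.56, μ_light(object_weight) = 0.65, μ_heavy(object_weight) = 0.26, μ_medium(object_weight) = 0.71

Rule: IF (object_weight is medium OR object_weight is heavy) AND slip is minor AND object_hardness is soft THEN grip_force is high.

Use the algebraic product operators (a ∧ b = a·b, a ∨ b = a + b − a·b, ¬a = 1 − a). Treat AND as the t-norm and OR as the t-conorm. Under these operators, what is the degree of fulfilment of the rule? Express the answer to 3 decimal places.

firing strength: (medium=0.71 OR heavy=0.26) = 0.7854; AND[a·b] with minor=0.30, soft=0.56 → w = 0.1319

0.132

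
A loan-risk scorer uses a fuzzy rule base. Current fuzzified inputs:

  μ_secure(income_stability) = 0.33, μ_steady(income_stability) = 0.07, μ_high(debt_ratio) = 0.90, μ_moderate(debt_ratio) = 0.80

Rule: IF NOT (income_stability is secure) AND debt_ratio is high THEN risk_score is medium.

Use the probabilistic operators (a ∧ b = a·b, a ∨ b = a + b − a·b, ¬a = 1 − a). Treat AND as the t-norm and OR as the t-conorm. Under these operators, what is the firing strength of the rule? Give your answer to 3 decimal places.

0.603

firing strength: ¬secure=1−0.33=0.67, high=0.90; AND[a·b] → w = 0.6030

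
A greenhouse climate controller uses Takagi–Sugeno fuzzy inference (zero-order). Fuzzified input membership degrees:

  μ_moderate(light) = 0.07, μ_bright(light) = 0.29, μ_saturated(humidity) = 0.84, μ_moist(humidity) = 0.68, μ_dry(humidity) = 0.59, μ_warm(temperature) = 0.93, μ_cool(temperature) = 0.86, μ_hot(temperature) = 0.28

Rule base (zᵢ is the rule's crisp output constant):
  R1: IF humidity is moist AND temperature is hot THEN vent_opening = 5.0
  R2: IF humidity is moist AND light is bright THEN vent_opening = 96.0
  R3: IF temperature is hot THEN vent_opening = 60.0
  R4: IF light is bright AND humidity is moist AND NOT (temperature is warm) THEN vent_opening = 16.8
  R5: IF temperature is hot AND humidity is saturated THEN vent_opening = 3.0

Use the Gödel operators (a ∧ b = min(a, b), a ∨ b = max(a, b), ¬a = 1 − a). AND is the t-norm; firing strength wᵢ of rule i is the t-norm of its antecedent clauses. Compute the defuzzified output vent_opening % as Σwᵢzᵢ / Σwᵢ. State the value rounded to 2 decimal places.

R1 (z=5.0): moist=0.68, hot=0.28; AND[min(a, b)] → w = 0.28
R2 (z=96.0): moist=0.68, bright=0.29; AND[min(a, b)] → w = 0.29
R3 (z=60.0): hot=0.28 → w = 0.28
R4 (z=16.8): bright=0.29, moist=0.68, ¬warm=1−0.93=0.07; AND[min(a, b)] → w = 0.07
R5 (z=3.0): hot=0.28, saturated=0.84; AND[min(a, b)] → w = 0.28
Weighted average = (0.28·5.0 + 0.29·96.0 + 0.28·60.0 + 0.07·16.8 + 0.28·3.0) / (0.28 + 0.29 + 0.28 + 0.07 + 0.28)
  = 48.0560 / 1.2000 = 40.05

40.05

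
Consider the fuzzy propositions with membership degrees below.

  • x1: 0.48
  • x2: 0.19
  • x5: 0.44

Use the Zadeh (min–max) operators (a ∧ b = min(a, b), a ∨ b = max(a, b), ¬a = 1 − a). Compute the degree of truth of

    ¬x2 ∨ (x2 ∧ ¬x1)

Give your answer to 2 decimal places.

0.81

¬x2 = 1 − 0.19 = 0.81
¬x1 = 1 − 0.48 = 0.52
x2 ∧ ¬x1 = min(a, b) on (0.19, 0.52) = 0.19
¬x2 ∨ (x2 ∧ ¬x1) = max(a, b) on (0.81, 0.19) = 0.81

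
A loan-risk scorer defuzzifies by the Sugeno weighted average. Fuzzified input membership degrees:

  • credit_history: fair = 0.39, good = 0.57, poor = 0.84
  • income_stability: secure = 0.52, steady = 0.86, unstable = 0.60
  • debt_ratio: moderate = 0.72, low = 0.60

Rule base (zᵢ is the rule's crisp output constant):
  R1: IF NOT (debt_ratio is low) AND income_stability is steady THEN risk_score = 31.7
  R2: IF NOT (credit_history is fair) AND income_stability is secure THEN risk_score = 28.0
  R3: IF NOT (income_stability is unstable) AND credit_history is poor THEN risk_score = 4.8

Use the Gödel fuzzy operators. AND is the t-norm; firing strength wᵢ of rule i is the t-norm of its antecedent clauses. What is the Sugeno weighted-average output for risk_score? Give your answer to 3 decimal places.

R1 (z=31.7): ¬low=1−0.60=0.40, steady=0.86; AND[min(a, b)] → w = 0.40
R2 (z=28.0): ¬fair=1−0.39=0.61, secure=0.52; AND[min(a, b)] → w = 0.52
R3 (z=4.8): ¬unstable=1−0.60=0.40, poor=0.84; AND[min(a, b)] → w = 0.40
Weighted average = (0.40·31.7 + 0.52·28.0 + 0.40·4.8) / (0.40 + 0.52 + 0.40)
  = 29.1600 / 1.3200 = 22.091

22.091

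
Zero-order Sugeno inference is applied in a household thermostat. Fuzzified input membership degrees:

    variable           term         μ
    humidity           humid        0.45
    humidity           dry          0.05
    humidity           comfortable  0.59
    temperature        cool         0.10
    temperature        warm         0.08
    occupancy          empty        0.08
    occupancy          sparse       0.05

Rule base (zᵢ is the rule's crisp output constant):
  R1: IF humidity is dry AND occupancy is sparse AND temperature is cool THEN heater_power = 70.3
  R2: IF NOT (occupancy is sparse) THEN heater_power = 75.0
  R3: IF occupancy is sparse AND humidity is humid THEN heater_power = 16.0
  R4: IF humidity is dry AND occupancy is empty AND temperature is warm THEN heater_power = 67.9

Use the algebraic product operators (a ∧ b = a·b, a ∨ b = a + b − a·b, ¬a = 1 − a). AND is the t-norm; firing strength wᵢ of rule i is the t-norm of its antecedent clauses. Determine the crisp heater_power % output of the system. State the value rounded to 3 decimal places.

R1 (z=70.3): dry=0.05, sparse=0.05, cool=0.10; AND[a·b] → w = 0.0003
R2 (z=75.0): ¬sparse=1−0.05=0.95 → w = 0.9500
R3 (z=16.0): sparse=0.05, humid=0.45; AND[a·b] → w = 0.0225
R4 (z=67.9): dry=0.05, empty=0.08, warm=0.08; AND[a·b] → w = 0.0003
Weighted average = (0.0003·70.3 + 0.9500·75.0 + 0.0225·16.0 + 0.0003·67.9) / (0.0003 + 0.9500 + 0.0225 + 0.0003)
  = 71.6493 / 0.9731 = 73.632

73.632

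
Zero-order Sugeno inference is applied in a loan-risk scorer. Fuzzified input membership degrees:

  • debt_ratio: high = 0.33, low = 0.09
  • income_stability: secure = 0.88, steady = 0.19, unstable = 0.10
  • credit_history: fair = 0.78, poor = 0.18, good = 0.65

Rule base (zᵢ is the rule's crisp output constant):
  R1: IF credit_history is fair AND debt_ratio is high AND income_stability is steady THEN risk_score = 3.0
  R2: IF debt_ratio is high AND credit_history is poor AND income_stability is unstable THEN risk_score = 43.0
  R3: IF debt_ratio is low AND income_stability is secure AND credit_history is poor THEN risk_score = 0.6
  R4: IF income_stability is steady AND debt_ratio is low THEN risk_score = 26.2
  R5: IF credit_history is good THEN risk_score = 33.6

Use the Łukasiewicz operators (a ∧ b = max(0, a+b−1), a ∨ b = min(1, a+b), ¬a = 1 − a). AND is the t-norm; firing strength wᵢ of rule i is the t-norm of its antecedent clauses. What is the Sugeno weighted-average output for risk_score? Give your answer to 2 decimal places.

33.60

R1 (z=3.0): fair=0.78, high=0.33, steady=0.19; AND[max(0, a+b−1)] → w = 0.00
R2 (z=43.0): high=0.33, poor=0.18, unstable=0.10; AND[max(0, a+b−1)] → w = 0.00
R3 (z=0.6): low=0.09, secure=0.88, poor=0.18; AND[max(0, a+b−1)] → w = 0.00
R4 (z=26.2): steady=0.19, low=0.09; AND[max(0, a+b−1)] → w = 0.00
R5 (z=33.6): good=0.65 → w = 0.65
Weighted average = (0.00·3.0 + 0.00·43.0 + 0.00·0.6 + 0.00·26.2 + 0.65·33.6) / (0.00 + 0.00 + 0.00 + 0.00 + 0.65)
  = 21.8400 / 0.6500 = 33.60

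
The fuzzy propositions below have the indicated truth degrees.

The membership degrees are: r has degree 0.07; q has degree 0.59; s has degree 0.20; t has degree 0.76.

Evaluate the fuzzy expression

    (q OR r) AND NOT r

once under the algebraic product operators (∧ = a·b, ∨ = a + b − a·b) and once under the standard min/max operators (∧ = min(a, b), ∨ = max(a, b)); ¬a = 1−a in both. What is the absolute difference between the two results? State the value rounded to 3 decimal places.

0.015

Under algebraic product:
  q OR r = a + b − a·b on (0.5900, 0.0700) = 0.6187
  NOT r = 1 − 0.0700 = 0.9300
  (q OR r) AND NOT r = a·b on (0.6187, 0.9300) = 0.5754
  → value = 0.5754
Under standard min/max:
  q OR r = max(a, b) on (0.59, 0.07) = 0.59
  NOT r = 1 − 0.07 = 0.93
  (q OR r) AND NOT r = min(a, b) on (0.59, 0.93) = 0.59
  → value = 0.5900
|0.5754 − 0.5900| = 0.015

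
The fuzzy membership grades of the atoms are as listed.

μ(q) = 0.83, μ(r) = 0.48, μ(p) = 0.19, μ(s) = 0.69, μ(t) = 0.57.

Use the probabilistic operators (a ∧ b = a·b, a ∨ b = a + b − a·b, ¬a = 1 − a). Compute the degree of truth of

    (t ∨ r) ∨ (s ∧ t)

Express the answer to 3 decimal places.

t ∨ r = a + b − a·b on (0.5700, 0.4800) = 0.7764
s ∧ t = a·b on (0.6900, 0.5700) = 0.3933
(t ∨ r) ∨ (s ∧ t) = a + b − a·b on (0.7764, 0.3933) = 0.8643

0.864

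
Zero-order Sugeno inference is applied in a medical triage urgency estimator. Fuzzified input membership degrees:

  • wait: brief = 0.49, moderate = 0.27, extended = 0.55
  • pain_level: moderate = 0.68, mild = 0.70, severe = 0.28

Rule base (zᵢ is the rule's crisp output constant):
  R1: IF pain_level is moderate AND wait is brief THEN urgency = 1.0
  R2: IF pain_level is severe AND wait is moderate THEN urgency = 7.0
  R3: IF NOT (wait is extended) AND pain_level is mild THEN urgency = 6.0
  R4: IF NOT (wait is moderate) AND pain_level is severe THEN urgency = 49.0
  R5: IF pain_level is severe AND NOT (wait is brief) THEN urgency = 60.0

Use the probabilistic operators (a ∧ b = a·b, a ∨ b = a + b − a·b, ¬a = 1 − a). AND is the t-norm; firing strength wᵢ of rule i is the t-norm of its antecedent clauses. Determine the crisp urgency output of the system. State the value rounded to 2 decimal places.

R1 (z=1.0): moderate=0.68, brief=0.49; AND[a·b] → w = 0.3332
R2 (z=7.0): severe=0.28, moderate=0.27; AND[a·b] → w = 0.0756
R3 (z=6.0): ¬extended=1−0.55=0.45, mild=0.70; AND[a·b] → w = 0.3150
R4 (z=49.0): ¬moderate=1−0.27=0.73, severe=0.28; AND[a·b] → w = 0.2044
R5 (z=60.0): severe=0.28, ¬brief=1−0.49=0.51; AND[a·b] → w = 0.1428
Weighted average = (0.3332·1.0 + 0.0756·7.0 + 0.3150·6.0 + 0.2044·49.0 + 0.1428·60.0) / (0.3332 + 0.0756 + 0.3150 + 0.2044 + 0.1428)
  = 21.3360 / 1.0710 = 19.92

19.92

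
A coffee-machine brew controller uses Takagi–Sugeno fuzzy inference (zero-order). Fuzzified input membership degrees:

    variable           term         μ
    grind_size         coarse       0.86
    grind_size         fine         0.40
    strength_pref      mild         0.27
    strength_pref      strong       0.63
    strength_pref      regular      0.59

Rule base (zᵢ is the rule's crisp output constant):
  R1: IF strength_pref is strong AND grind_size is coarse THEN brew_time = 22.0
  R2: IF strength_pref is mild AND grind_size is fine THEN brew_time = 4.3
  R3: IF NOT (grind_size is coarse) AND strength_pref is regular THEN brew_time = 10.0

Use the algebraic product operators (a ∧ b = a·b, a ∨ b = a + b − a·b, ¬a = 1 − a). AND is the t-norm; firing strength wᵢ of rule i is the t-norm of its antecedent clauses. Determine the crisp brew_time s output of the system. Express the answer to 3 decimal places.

18.037

R1 (z=22.0): strong=0.63, coarse=0.86; AND[a·b] → w = 0.5418
R2 (z=4.3): mild=0.27, fine=0.40; AND[a·b] → w = 0.1080
R3 (z=10.0): ¬coarse=1−0.86=0.14, regular=0.59; AND[a·b] → w = 0.0826
Weighted average = (0.5418·22.0 + 0.1080·4.3 + 0.0826·10.0) / (0.5418 + 0.1080 + 0.0826)
  = 13.2100 / 0.7324 = 18.037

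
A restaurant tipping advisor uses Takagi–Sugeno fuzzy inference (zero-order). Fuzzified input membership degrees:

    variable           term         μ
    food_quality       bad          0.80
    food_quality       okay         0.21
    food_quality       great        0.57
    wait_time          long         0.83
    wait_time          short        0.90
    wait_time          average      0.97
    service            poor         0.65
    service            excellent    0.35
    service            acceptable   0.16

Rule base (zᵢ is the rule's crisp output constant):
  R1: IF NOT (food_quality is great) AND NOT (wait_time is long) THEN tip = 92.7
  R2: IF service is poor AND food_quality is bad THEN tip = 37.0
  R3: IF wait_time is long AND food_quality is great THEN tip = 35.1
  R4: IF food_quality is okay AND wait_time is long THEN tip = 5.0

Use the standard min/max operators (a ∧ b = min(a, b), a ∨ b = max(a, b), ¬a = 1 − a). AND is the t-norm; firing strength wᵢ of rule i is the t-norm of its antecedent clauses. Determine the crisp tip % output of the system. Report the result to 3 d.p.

R1 (z=92.7): ¬great=1−0.57=0.43, ¬long=1−0.83=0.17; AND[min(a, b)] → w = 0.17
R2 (z=37.0): poor=0.65, bad=0.80; AND[min(a, b)] → w = 0.65
R3 (z=35.1): long=0.83, great=0.57; AND[min(a, b)] → w = 0.57
R4 (z=5.0): okay=0.21, long=0.83; AND[min(a, b)] → w = 0.21
Weighted average = (0.17·92.7 + 0.65·37.0 + 0.57·35.1 + 0.21·5.0) / (0.17 + 0.65 + 0.57 + 0.21)
  = 60.8660 / 1.6000 = 38.041

38.041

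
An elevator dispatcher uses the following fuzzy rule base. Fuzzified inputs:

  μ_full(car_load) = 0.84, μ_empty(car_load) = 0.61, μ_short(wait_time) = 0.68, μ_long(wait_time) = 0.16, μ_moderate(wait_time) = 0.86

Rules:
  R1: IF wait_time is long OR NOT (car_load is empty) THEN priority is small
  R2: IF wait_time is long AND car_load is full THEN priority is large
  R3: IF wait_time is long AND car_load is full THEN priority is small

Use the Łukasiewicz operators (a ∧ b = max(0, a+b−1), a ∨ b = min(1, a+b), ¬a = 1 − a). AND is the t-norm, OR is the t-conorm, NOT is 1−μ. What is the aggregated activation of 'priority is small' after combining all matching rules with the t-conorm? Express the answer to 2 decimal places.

0.55

R1: long=0.16, ¬empty=1−0.61=0.39; OR[min(1, a+b)] → w = 0.55
R2: long=0.16, full=0.84; AND[max(0, a+b−1)] → w = 0.00
R3: long=0.16, full=0.84; AND[max(0, a+b−1)] → w = 0.00
Rules with consequent 'small': {R1, R3} → strengths 0.55, 0.00
Aggregate via t-conorm [min(1, a+b)]: 0.55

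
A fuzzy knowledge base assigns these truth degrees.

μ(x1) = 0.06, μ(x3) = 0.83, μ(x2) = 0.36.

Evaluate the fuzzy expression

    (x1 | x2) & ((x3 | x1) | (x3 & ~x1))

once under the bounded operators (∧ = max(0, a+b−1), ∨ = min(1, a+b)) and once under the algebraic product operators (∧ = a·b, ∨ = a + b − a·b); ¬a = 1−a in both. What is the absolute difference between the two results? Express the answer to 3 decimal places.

Under bounded:
  x1 | x2 = min(1, a+b) on (0.06, 0.36) = 0.42
  x3 | x1 = min(1, a+b) on (0.83, 0.06) = 0.89
  ~x1 = 1 − 0.06 = 0.94
  x3 & ~x1 = max(0, a+b−1) on (0.83, 0.94) = 0.77
  (x3 | x1) | (x3 & ~x1) = min(1, a+b) on (0.89, 0.77) = 1.00
  (x1 | x2) & ((x3 | x1) | (x3 & ~x1)) = max(0, a+b−1) on (0.42, 1.00) = 0.42
  → value = 0.4200
Under algebraic product:
  x1 | x2 = a + b − a·b on (0.0600, 0.3600) = 0.3984
  x3 | x1 = a + b − a·b on (0.8300, 0.0600) = 0.8402
  ~x1 = 1 − 0.0600 = 0.9400
  x3 & ~x1 = a·b on (0.8300, 0.9400) = 0.7802
  (x3 | x1) | (x3 & ~x1) = a + b − a·b on (0.8402, 0.7802) = 0.9649
  (x1 | x2) & ((x3 | x1) | (x3 & ~x1)) = a·b on (0.3984, 0.9649) = 0.3844
  → value = 0.3844
|0.4200 − 0.3844| = 0.036

0.036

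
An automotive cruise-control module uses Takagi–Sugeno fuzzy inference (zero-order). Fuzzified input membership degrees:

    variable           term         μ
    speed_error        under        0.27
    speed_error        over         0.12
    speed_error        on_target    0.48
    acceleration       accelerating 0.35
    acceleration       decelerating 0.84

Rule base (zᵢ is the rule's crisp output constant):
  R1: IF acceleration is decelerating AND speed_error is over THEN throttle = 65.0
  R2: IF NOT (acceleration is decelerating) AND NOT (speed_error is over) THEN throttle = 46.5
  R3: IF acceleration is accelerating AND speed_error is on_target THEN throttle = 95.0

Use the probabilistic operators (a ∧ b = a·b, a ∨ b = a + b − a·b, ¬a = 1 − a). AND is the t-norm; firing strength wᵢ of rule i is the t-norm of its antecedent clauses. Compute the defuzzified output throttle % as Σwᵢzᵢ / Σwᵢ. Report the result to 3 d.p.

70.945

R1 (z=65.0): decelerating=0.84, over=0.12; AND[a·b] → w = 0.1008
R2 (z=46.5): ¬decelerating=1−0.84=0.16, ¬over=1−0.12=0.88; AND[a·b] → w = 0.1408
R3 (z=95.0): accelerating=0.35, on_target=0.48; AND[a·b] → w = 0.1680
Weighted average = (0.1008·65.0 + 0.1408·46.5 + 0.1680·95.0) / (0.1008 + 0.1408 + 0.1680)
  = 29.0592 / 0.4096 = 70.945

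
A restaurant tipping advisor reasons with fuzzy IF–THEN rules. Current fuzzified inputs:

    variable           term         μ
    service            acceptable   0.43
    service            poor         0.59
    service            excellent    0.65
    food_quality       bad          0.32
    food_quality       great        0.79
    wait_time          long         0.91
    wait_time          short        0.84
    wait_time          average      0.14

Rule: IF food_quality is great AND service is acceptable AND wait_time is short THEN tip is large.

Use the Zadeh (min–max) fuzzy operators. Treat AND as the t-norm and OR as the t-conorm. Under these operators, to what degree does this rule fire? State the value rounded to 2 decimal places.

firing strength: great=0.79, acceptable=0.43, short=0.84; AND[min(a, b)] → w = 0.43

0.43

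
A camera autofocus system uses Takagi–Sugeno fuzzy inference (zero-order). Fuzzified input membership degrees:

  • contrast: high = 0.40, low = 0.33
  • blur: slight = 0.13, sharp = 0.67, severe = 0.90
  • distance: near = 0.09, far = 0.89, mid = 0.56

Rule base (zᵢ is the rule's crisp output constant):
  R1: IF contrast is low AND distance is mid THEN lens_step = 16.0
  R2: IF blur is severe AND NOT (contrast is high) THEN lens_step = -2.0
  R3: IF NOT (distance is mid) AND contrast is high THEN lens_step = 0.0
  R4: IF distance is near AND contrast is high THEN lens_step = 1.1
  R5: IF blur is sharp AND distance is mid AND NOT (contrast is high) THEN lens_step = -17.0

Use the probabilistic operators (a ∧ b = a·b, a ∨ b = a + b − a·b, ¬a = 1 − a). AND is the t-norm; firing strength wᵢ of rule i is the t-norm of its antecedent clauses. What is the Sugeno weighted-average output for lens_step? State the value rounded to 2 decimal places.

R1 (z=16.0): low=0.33, mid=0.56; AND[a·b] → w = 0.1848
R2 (z=-2.0): severe=0.90, ¬high=1−0.40=0.60; AND[a·b] → w = 0.5400
R3 (z=0.0): ¬mid=1−0.56=0.44, high=0.40; AND[a·b] → w = 0.1760
R4 (z=1.1): near=0.09, high=0.40; AND[a·b] → w = 0.0360
R5 (z=-17.0): sharp=0.67, mid=0.56, ¬high=1−0.40=0.60; AND[a·b] → w = 0.2251
Weighted average = (0.1848·16.0 + 0.5400·-2.0 + 0.1760·0.0 + 0.0360·1.1 + 0.2251·-17.0) / (0.1848 + 0.5400 + 0.1760 + 0.0360 + 0.2251)
  = -1.9106 / 1.1619 = -1.64

-1.64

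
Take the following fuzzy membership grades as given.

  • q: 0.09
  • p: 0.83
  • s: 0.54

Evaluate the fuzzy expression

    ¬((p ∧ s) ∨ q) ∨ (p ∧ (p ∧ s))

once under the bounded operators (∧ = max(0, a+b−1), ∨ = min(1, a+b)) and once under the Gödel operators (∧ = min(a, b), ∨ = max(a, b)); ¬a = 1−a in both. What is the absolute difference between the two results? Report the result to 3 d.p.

Under bounded:
  p ∧ s = max(0, a+b−1) on (0.83, 0.54) = 0.37
  (p ∧ s) ∨ q = min(1, a+b) on (0.37, 0.09) = 0.46
  ¬((p ∧ s) ∨ q) = 1 − 0.46 = 0.54
  p ∧ s = max(0, a+b−1) on (0.83, 0.54) = 0.37
  p ∧ (p ∧ s) = max(0, a+b−1) on (0.83, 0.37) = 0.20
  ¬((p ∧ s) ∨ q) ∨ (p ∧ (p ∧ s)) = min(1, a+b) on (0.54, 0.20) = 0.74
  → value = 0.7400
Under Gödel:
  p ∧ s = min(a, b) on (0.83, 0.54) = 0.54
  (p ∧ s) ∨ q = max(a, b) on (0.54, 0.09) = 0.54
  ¬((p ∧ s) ∨ q) = 1 − 0.54 = 0.46
  p ∧ s = min(a, b) on (0.83, 0.54) = 0.54
  p ∧ (p ∧ s) = min(a, b) on (0.83, 0.54) = 0.54
  ¬((p ∧ s) ∨ q) ∨ (p ∧ (p ∧ s)) = max(a, b) on (0.46, 0.54) = 0.54
  → value = 0.5400
|0.7400 − 0.5400| = 0.200

0.200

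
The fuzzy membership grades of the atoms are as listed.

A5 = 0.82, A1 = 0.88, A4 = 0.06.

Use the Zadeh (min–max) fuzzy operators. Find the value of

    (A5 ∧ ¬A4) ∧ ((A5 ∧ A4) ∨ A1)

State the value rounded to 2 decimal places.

0.82

¬A4 = 1 − 0.06 = 0.94
A5 ∧ ¬A4 = min(a, b) on (0.82, 0.94) = 0.82
A5 ∧ A4 = min(a, b) on (0.82, 0.06) = 0.06
(A5 ∧ A4) ∨ A1 = max(a, b) on (0.06, 0.88) = 0.88
(A5 ∧ ¬A4) ∧ ((A5 ∧ A4) ∨ A1) = min(a, b) on (0.82, 0.88) = 0.82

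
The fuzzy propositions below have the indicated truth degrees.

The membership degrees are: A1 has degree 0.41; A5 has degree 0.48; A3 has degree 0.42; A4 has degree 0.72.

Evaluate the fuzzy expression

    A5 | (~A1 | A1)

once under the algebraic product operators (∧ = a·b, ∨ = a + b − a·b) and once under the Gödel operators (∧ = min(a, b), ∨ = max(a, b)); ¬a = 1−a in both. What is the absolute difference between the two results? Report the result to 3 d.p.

0.284

Under algebraic product:
  ~A1 = 1 − 0.4100 = 0.5900
  ~A1 | A1 = a + b − a·b on (0.5900, 0.4100) = 0.7581
  A5 | (~A1 | A1) = a + b − a·b on (0.4800, 0.7581) = 0.8742
  → value = 0.8742
Under Gödel:
  ~A1 = 1 − 0.41 = 0.59
  ~A1 | A1 = max(a, b) on (0.59, 0.41) = 0.59
  A5 | (~A1 | A1) = max(a, b) on (0.48, 0.59) = 0.59
  → value = 0.5900
|0.8742 − 0.5900| = 0.284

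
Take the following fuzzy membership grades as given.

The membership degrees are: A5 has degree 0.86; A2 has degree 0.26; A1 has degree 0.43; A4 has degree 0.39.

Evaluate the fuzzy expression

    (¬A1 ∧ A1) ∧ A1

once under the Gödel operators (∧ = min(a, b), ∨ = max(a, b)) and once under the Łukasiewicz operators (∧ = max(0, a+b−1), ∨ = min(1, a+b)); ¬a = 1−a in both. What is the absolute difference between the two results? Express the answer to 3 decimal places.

Under Gödel:
  ¬A1 = 1 − 0.43 = 0.57
  ¬A1 ∧ A1 = min(a, b) on (0.57, 0.43) = 0.43
  (¬A1 ∧ A1) ∧ A1 = min(a, b) on (0.43, 0.43) = 0.43
  → value = 0.4300
Under Łukasiewicz:
  ¬A1 = 1 − 0.43 = 0.57
  ¬A1 ∧ A1 = max(0, a+b−1) on (0.57, 0.43) = 0.00
  (¬A1 ∧ A1) ∧ A1 = max(0, a+b−1) on (0.00, 0.43) = 0.00
  → value = 0.0000
|0.4300 − 0.0000| = 0.430

0.430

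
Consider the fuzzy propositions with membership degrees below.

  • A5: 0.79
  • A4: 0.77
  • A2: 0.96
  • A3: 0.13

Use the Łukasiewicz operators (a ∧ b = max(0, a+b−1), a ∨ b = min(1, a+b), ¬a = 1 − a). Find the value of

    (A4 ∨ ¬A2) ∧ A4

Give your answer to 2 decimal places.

¬A2 = 1 − 0.96 = 0.04
A4 ∨ ¬A2 = min(1, a+b) on (0.77, 0.04) = 0.81
(A4 ∨ ¬A2) ∧ A4 = max(0, a+b−1) on (0.81, 0.77) = 0.58

0.58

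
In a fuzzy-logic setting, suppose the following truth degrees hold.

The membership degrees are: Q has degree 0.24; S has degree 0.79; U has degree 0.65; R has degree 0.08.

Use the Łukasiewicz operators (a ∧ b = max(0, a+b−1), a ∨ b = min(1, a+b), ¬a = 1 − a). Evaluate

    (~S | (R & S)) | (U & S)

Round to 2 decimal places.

~S = 1 − 0.79 = 0.21
R & S = max(0, a+b−1) on (0.08, 0.79) = 0.00
~S | (R & S) = min(1, a+b) on (0.21, 0.00) = 0.21
U & S = max(0, a+b−1) on (0.65, 0.79) = 0.44
(~S | (R & S)) | (U & S) = min(1, a+b) on (0.21, 0.44) = 0.65

0.65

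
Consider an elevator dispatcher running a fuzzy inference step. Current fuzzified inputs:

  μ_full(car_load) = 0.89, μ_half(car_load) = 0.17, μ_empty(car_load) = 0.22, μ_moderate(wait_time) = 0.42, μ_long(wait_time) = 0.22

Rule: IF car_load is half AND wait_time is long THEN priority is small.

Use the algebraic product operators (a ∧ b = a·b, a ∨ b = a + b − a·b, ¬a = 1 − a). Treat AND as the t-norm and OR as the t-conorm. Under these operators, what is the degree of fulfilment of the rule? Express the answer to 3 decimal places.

0.037

firing strength: half=0.17, long=0.22; AND[a·b] → w = 0.0374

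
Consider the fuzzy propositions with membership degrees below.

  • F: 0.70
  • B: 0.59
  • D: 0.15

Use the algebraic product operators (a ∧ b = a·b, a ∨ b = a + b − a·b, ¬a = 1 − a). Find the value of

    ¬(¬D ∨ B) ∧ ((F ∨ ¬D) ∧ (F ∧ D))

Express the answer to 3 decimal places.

¬D = 1 − 0.1500 = 0.8500
¬D ∨ B = a + b − a·b on (0.8500, 0.5900) = 0.9385
¬(¬D ∨ B) = 1 − 0.9385 = 0.0615
¬D = 1 − 0.1500 = 0.8500
F ∨ ¬D = a + b − a·b on (0.7000, 0.8500) = 0.9550
F ∧ D = a·b on (0.7000, 0.1500) = 0.1050
(F ∨ ¬D) ∧ (F ∧ D) = a·b on (0.9550, 0.1050) = 0.1003
¬(¬D ∨ B) ∧ ((F ∨ ¬D) ∧ (F ∧ D)) = a·b on (0.0615, 0.1003) = 0.0062

0.006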